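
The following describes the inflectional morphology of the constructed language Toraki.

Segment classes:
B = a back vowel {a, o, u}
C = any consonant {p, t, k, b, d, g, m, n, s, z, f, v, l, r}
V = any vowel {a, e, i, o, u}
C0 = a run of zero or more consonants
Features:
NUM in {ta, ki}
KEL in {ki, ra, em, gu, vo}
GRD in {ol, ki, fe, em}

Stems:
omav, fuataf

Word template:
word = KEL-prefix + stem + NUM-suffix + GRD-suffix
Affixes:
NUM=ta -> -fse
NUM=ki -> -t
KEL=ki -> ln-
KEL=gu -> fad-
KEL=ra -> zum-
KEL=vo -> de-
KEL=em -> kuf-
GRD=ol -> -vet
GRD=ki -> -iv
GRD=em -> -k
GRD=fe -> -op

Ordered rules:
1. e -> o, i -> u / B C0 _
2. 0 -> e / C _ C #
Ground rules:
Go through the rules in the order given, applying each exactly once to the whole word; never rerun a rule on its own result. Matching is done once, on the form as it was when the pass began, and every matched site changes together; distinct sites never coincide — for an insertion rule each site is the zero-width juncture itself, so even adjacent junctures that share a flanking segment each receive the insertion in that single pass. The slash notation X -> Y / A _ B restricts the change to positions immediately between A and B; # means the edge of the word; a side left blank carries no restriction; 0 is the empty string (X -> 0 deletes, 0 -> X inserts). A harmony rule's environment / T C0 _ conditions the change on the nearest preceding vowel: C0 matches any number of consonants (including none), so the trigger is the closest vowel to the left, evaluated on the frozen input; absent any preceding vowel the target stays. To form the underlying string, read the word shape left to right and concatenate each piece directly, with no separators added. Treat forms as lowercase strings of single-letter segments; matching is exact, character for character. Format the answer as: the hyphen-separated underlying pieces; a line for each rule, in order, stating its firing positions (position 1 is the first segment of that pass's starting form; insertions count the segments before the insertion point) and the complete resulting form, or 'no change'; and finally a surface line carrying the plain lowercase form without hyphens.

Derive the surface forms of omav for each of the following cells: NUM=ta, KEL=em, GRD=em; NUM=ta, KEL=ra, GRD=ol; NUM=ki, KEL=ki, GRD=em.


cell NUM=ta, KEL=em, GRD=em:
underlying: kuf-omav-fse-k
1. e -> o, i -> u / B C0 _: fires at position(s) 10: kufomavfsok
2. 0 -> e / C _ C #: no change
surface: kufomavfsok

cell NUM=ta, KEL=ra, GRD=ol:
underlying: zum-omav-fse-vet
1. e -> o, i -> u / B C0 _: fires at position(s) 10: zumomavfsovet
2. 0 -> e / C _ C #: no change
surface: zumomavfsovet

cell NUM=ki, KEL=ki, GRD=em:
underlying: ln-omav-t-k
1. e -> o, i -> u / B C0 _: no change
2. 0 -> e / C _ C #: inserts after position(s) 7: lnomavtek
surface: lnomavtek


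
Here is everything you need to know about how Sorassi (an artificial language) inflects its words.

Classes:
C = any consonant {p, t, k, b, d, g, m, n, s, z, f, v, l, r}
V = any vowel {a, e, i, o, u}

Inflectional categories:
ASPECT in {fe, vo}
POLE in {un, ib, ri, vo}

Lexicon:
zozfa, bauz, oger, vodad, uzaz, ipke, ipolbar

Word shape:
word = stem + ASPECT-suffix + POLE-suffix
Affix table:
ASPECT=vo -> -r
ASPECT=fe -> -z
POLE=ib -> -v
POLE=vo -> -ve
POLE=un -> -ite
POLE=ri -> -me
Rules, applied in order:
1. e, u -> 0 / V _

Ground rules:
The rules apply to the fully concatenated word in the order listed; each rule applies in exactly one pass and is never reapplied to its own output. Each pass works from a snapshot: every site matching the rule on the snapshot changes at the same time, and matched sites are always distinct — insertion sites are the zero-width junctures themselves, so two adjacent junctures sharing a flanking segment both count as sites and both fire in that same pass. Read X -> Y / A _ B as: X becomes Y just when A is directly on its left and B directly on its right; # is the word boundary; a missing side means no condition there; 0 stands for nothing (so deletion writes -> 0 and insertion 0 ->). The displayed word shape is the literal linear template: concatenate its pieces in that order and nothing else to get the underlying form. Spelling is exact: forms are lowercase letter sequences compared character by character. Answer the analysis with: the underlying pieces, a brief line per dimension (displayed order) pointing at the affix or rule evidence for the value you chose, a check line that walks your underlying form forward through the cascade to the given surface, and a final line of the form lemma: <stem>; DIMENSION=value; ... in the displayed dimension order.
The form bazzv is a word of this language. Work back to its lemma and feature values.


underlying: bauz-z-v
ASPECT=fe - signalled by the affix -z
POLE=ib - signalled by the affix -v
check: bauzzv -> bazzv
lemma: bauz; ASPECT=fe; POLE=ib


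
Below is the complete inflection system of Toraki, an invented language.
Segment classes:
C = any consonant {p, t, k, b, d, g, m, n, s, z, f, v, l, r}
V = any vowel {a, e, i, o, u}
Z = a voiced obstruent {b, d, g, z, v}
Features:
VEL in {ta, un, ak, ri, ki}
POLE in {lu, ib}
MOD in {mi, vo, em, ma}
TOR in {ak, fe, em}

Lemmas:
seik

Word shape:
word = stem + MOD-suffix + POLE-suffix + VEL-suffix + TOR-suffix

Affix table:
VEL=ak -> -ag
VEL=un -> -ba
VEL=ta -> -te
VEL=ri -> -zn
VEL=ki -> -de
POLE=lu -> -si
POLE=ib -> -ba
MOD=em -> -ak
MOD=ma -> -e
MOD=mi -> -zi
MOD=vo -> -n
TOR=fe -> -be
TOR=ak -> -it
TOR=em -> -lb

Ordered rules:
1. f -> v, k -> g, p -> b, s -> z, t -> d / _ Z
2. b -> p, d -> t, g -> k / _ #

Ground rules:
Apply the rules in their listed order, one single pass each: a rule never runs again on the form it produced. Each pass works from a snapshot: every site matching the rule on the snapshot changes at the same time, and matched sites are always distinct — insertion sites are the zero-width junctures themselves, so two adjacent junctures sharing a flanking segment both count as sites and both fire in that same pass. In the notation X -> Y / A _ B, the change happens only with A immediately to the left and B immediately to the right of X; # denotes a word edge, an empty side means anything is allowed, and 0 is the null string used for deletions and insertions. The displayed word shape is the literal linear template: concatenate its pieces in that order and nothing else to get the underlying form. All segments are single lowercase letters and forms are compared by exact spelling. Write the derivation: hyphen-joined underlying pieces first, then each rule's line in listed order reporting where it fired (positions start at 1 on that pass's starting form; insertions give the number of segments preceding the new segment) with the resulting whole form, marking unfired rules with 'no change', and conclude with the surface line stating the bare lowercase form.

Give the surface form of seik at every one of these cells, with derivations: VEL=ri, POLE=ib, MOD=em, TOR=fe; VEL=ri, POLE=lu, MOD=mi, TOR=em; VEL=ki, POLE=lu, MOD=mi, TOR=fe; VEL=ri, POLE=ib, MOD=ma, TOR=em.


cell VEL=ri, POLE=ib, MOD=em, TOR=fe:
underlying: seik-ak-ba-zn-be
1. f -> v, k -> g, p -> b, s -> z, t -> d / _ Z: fires at position(s) 6: seikagbaznbe
2. b -> p, d -> t, g -> k / _ #: no change
surface: seikagbaznbe

cell VEL=ri, POLE=lu, MOD=mi, TOR=em:
underlying: seik-zi-si-zn-lb
1. f -> v, k -> g, p -> b, s -> z, t -> d / _ Z: fires at position(s) 4: seigzisiznlb
2. b -> p, d -> t, g -> k / _ #: fires at position(s) 12: seigzisiznlp
surface: seigzisiznlp

cell VEL=ki, POLE=lu, MOD=mi, TOR=fe:
underlying: seik-zi-si-de-be
1. f -> v, k -> g, p -> b, s -> z, t -> d / _ Z: fires at position(s) 4: seigzisidebe
2. b -> p, d -> t, g -> k / _ #: no change
surface: seigzisidebe

cell VEL=ri, POLE=ib, MOD=ma, TOR=em:
underlying: seik-e-ba-zn-lb
1. f -> v, k -> g, p -> b, s -> z, t -> d / _ Z: no change
2. b -> p, d -> t, g -> k / _ #: fires at position(s) 11: seikebaznlp
surface: seikebaznlp


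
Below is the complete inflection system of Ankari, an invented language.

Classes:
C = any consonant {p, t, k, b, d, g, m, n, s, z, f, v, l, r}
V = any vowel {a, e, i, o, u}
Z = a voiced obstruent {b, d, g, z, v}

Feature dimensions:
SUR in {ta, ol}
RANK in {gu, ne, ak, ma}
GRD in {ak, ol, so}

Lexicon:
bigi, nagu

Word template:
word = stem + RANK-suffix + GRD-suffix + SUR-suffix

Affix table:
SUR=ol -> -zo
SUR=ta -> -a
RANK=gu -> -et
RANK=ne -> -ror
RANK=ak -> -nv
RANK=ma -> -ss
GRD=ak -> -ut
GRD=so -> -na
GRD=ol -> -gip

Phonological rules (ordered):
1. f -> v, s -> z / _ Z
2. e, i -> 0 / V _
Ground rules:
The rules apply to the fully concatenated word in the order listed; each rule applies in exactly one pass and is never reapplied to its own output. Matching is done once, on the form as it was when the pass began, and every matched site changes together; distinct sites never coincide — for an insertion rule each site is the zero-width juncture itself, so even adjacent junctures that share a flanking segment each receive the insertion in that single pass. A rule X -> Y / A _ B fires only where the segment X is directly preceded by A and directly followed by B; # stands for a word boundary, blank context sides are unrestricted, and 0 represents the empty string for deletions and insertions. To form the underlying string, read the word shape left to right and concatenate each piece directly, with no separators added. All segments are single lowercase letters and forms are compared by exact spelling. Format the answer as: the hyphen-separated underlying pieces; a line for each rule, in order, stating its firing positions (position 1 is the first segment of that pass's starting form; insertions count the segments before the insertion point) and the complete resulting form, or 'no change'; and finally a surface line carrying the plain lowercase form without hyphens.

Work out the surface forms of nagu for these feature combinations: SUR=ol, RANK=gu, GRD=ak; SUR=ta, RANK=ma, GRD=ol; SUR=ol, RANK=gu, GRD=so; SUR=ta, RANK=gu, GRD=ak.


cell SUR=ol, RANK=gu, GRD=ak:
underlying: nagu-et-ut-zo
1. f -> v, s -> z / _ Z: no change
2. e, i -> 0 / V _: fires at position(s) 5: nagututzo
surface: nagututzo

cell SUR=ta, RANK=ma, GRD=ol:
underlying: nagu-ss-gip-a
1. f -> v, s -> z / _ Z: fires at position(s) 6: naguszgipa
2. e, i -> 0 / V _: no change
surface: naguszgipa

cell SUR=ol, RANK=gu, GRD=so:
underlying: nagu-et-na-zo
1. f -> v, s -> z / _ Z: no change
2. e, i -> 0 / V _: fires at position(s) 5: nagutnazo
surface: nagutnazo

cell SUR=ta, RANK=gu, GRD=ak:
underlying: nagu-et-ut-a
1. f -> v, s -> z / _ Z: no change
2. e, i -> 0 / V _: fires at position(s) 5: nagututa
surface: nagututa


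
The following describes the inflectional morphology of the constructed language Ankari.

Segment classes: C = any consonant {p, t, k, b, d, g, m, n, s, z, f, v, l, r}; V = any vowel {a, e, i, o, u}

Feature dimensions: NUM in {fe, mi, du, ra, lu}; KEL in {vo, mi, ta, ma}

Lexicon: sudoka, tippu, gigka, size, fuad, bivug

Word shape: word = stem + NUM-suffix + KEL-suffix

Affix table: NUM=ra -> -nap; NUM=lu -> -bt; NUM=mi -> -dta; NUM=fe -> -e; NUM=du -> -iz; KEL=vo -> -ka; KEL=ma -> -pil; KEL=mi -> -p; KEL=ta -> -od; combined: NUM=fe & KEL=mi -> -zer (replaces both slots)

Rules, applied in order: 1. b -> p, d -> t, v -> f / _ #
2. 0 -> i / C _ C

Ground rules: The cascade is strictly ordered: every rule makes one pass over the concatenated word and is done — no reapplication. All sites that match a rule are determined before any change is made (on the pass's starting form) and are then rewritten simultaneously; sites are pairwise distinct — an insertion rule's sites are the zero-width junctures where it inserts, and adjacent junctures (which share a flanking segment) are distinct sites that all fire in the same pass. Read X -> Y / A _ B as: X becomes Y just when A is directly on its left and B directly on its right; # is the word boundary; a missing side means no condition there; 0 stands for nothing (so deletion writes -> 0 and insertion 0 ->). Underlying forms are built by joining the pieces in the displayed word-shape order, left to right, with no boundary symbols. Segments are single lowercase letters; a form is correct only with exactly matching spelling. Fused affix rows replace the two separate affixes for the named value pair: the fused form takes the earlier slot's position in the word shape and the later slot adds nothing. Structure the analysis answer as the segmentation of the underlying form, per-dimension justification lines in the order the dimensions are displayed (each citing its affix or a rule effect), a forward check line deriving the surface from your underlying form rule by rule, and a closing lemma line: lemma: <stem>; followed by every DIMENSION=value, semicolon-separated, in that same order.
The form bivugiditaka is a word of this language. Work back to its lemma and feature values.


underlying: bivug-dta-ka
NUM=mi - signalled by the affix -dta
KEL=vo - signalled by the affix -ka
check: bivugdtaka -> bivugdtaka -> bivugiditaka
lemma: bivug; NUM=mi; KEL=vo


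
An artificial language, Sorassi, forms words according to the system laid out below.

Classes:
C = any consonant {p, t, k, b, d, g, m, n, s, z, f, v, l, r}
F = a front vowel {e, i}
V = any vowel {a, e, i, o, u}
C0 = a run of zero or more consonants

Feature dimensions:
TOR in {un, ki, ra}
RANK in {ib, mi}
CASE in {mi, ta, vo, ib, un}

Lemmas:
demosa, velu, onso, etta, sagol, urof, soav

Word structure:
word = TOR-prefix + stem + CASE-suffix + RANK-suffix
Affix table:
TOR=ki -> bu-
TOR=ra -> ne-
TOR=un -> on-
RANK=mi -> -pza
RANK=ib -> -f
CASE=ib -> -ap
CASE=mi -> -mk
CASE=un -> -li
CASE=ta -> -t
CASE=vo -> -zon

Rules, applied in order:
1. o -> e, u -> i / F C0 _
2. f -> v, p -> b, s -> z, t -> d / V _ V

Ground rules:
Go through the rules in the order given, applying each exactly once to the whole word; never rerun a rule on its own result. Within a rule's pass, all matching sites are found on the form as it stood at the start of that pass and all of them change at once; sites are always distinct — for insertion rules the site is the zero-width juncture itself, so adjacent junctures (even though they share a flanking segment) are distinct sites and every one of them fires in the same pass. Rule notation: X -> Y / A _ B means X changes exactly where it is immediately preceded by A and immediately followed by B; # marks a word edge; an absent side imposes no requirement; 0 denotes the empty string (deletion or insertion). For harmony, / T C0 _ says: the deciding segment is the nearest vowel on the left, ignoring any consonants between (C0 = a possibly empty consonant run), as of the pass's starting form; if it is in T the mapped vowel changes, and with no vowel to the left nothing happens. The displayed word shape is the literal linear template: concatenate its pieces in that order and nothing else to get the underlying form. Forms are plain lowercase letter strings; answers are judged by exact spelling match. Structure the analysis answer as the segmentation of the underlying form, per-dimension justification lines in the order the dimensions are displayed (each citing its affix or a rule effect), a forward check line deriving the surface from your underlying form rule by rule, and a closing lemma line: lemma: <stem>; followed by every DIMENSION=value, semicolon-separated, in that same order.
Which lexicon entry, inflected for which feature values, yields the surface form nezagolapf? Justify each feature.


underlying: ne-sagol-ap-f
TOR=ra - signalled by the affix ne-
RANK=ib - signalled by the affix -f
CASE=ib - signalled by the affix -ap
check: nesagolapf -> nesagolapf -> nezagolapf
lemma: sagol; TOR=ra; RANK=ib; CASE=ib


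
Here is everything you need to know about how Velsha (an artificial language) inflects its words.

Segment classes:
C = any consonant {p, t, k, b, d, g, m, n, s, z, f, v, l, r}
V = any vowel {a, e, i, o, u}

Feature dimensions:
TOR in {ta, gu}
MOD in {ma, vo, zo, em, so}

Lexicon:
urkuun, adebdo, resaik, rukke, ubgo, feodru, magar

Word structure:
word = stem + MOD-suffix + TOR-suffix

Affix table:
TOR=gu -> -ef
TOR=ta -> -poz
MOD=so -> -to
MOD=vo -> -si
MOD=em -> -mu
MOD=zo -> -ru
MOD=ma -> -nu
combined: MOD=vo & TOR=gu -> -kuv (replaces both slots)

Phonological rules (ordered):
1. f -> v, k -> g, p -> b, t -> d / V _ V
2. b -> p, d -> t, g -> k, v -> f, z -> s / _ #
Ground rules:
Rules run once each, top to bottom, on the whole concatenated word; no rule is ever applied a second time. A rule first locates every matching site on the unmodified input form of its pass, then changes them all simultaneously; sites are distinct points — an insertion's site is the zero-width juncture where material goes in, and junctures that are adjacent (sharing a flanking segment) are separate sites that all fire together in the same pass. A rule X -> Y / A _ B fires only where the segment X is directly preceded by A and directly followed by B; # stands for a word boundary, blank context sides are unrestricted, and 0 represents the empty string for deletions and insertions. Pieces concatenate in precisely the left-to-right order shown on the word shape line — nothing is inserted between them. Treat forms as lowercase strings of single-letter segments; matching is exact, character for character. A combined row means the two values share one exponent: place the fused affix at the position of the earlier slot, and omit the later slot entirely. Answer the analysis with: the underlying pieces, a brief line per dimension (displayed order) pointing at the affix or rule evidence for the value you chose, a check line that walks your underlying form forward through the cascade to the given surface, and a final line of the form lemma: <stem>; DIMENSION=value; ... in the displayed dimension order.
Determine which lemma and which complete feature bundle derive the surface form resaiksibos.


underlying: resaik-si-poz
TOR=ta - signalled by the affix -poz
MOD=vo - signalled by the affix -si
check: resaiksipoz -> resaiksiboz -> resaiksibos
lemma: resaik; TOR=ta; MOD=vo


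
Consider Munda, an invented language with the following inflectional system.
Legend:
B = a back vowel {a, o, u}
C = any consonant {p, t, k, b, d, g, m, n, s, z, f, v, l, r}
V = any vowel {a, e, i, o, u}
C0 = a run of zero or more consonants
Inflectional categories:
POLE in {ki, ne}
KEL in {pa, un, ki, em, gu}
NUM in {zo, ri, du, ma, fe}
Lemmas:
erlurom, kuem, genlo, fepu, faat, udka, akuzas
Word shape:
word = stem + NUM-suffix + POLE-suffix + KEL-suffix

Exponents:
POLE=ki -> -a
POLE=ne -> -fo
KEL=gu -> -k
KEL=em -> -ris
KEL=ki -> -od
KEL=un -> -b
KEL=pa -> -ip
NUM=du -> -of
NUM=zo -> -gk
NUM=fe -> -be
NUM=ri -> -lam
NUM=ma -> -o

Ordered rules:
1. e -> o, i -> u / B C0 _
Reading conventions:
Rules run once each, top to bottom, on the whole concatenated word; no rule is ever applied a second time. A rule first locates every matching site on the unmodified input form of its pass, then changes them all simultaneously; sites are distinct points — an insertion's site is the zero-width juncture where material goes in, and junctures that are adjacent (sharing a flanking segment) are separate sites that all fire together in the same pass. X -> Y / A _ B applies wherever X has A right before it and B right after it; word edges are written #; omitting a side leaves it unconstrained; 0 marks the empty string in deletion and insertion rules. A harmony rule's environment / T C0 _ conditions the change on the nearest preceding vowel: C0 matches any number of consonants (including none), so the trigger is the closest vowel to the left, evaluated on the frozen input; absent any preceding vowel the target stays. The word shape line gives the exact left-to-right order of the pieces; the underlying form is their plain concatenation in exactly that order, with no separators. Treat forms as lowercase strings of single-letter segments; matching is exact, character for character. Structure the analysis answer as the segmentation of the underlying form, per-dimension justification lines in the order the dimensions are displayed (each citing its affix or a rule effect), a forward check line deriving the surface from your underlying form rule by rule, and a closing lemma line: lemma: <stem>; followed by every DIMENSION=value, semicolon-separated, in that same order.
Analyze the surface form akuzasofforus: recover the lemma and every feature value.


underlying: akuzas-of-fo-ris
POLE=ne - signalled by the affix -fo
KEL=em - signalled by the affix -ris
NUM=du - signalled by the affix -of
check: akuzasofforis -> akuzasofforus
lemma: akuzas; POLE=ne; KEL=em; NUM=du


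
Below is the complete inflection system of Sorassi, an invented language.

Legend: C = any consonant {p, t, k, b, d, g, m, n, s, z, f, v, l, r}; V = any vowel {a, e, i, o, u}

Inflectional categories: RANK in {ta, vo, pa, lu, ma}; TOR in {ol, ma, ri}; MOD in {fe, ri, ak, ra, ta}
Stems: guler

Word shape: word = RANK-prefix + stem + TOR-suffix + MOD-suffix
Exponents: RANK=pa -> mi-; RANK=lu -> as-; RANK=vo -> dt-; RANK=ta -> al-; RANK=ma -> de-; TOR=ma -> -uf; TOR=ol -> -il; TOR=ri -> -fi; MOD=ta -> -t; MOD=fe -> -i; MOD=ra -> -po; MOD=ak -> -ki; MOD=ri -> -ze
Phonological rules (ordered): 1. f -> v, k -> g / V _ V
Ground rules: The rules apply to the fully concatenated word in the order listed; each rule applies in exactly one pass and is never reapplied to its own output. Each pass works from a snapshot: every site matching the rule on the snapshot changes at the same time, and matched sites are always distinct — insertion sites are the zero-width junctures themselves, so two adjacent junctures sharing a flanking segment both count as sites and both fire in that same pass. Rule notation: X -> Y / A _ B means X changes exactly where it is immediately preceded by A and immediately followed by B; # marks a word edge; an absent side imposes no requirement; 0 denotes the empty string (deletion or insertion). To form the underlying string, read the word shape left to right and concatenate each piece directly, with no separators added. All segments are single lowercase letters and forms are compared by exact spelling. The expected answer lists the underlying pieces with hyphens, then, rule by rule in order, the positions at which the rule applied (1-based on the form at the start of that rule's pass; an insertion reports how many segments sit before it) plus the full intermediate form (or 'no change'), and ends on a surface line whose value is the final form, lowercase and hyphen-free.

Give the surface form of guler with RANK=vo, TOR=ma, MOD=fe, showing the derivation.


underlying: dt-guler-uf-i
1. f -> v, k -> g / V _ V: fires at position(s) 9: dtguleruvi
surface: dtguleruvi


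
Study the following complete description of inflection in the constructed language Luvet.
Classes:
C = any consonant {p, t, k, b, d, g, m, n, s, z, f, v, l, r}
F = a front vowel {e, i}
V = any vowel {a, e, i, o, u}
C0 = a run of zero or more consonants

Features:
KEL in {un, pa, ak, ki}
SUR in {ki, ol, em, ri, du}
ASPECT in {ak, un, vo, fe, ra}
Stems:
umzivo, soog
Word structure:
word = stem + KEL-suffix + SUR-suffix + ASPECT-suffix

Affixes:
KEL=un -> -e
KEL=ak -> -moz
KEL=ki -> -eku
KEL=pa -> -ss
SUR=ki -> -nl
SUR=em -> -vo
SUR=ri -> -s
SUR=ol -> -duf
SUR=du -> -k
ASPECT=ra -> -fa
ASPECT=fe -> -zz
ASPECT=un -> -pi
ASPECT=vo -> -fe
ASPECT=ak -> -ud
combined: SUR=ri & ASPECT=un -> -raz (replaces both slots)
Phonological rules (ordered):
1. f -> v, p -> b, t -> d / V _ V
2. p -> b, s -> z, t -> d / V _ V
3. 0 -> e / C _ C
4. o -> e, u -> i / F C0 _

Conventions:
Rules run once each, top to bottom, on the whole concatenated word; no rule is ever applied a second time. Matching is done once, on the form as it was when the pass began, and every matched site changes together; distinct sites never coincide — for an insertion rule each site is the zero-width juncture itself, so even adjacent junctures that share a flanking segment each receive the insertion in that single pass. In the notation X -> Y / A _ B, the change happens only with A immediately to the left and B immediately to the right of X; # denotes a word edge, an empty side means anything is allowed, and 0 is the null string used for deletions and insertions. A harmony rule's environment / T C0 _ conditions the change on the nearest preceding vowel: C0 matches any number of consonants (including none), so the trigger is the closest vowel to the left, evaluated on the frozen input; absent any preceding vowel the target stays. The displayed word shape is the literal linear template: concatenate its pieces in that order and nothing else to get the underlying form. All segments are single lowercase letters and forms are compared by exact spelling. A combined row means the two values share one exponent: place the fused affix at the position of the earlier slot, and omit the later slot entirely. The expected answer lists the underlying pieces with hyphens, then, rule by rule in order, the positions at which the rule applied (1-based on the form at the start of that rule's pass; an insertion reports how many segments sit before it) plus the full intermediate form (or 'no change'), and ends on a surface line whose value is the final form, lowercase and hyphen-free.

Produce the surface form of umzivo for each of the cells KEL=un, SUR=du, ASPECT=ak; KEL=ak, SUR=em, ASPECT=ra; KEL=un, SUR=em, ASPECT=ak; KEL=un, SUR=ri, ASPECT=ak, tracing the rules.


cell KEL=un, SUR=du, ASPECT=ak:
underlying: umzivo-e-k-ud
1. f -> v, p -> b, t -> d / V _ V: no change
2. p -> b, s -> z, t -> d / V _ V: no change
3. 0 -> e / C _ C: inserts after position(s) 2: umezivoekud
4. o -> e, u -> i / F C0 _: fires at position(s) 7, 10: umeziveekid
surface: umeziveekid

cell KEL=ak, SUR=em, ASPECT=ra:
underlying: umzivo-moz-vo-fa
1. f -> v, p -> b, t -> d / V _ V: fires at position(s) 12: umzivomozvova
2. p -> b, s -> z, t -> d / V _ V: no change
3. 0 -> e / C _ C: inserts after position(s) 2, 9: umezivomozevova
4. o -> e, u -> i / F C0 _: fires at position(s) 7, 13: umezivemozeveva
surface: umezivemozeveva

cell KEL=un, SUR=em, ASPECT=ak:
underlying: umzivo-e-vo-ud
1. f -> v, p -> b, t -> d / V _ V: no change
2. p -> b, s -> z, t -> d / V _ V: no change
3. 0 -> e / C _ C: inserts after position(s) 2: umezivoevoud
4. o -> e, u -> i / F C0 _: fires at position(s) 7, 10: umeziveeveud
surface: umeziveeveud

cell KEL=un, SUR=ri, ASPECT=ak:
underlying: umzivo-e-s-ud
1. f -> v, p -> b, t -> d / V _ V: no change
2. p -> b, s -> z, t -> d / V _ V: fires at position(s) 8: umzivoezud
3. 0 -> e / C _ C: inserts after position(s) 2: umezivoezud
4. o -> e, u -> i / F C0 _: fires at position(s) 7, 10: umeziveezid
surface: umeziveezid


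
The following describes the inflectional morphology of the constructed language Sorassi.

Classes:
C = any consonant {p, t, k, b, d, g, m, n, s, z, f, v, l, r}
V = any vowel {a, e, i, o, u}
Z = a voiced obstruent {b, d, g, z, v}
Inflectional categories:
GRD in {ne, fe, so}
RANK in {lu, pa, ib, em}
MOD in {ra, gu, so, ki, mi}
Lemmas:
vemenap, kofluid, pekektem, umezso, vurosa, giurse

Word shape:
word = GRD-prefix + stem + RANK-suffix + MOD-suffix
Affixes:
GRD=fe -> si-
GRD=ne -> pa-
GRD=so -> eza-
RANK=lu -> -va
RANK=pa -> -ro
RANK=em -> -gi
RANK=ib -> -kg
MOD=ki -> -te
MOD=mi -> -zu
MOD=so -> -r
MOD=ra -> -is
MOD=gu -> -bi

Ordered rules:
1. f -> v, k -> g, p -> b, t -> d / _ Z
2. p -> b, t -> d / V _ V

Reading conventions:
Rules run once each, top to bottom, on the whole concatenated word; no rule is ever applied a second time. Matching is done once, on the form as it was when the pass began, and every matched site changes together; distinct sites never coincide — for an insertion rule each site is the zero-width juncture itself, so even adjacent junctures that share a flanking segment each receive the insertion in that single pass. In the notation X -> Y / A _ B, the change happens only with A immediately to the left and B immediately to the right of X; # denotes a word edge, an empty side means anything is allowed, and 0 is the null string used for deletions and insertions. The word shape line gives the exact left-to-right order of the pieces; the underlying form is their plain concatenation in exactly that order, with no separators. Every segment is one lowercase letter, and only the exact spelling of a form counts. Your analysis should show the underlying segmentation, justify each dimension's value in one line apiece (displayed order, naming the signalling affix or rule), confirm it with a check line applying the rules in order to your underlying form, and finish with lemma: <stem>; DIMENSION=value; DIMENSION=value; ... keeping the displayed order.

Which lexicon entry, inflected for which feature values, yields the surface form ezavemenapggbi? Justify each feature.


underlying: eza-vemenap-kg-bi
GRD=so - signalled by the affix eza-
RANK=ib - signalled by the affix -kg
MOD=gu - signalled by the affix -bi
check: ezavemenapkgbi -> ezavemenapggbi -> ezavemenapggbi
lemma: vemenap; GRD=so; RANK=ib; MOD=gu


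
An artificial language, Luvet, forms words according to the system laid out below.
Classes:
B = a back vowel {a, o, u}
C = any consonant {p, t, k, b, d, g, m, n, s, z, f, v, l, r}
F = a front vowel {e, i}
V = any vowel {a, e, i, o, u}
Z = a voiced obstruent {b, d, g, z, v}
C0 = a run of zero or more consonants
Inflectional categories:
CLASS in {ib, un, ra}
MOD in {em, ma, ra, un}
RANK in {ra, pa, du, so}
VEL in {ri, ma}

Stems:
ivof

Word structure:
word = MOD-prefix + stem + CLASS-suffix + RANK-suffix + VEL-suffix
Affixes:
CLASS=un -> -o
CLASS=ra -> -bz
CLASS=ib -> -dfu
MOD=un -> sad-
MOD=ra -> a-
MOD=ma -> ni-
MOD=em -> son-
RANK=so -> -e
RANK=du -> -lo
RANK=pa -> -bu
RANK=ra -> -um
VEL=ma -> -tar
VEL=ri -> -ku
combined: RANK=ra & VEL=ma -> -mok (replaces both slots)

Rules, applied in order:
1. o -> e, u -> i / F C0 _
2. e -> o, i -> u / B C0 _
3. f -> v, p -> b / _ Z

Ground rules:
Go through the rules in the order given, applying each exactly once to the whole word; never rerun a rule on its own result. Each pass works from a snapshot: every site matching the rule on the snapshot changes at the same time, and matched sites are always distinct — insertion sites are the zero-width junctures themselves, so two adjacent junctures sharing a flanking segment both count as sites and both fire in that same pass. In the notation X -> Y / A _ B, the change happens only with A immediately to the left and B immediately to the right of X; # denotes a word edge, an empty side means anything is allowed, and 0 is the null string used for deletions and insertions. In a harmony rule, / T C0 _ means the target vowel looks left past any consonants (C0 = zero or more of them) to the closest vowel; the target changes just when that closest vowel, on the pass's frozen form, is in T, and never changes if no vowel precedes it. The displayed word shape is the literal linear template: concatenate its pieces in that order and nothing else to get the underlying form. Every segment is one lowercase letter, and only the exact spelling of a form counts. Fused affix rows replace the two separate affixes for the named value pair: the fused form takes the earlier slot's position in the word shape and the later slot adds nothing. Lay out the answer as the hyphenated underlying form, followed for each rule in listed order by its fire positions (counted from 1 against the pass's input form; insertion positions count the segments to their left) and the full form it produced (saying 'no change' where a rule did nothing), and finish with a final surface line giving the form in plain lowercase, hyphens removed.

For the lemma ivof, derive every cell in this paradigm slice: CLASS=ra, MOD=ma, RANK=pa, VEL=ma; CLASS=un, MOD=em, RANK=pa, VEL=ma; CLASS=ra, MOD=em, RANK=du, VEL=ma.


cell CLASS=ra, MOD=ma, RANK=pa, VEL=ma:
underlying: ni-ivof-bz-bu-tar
1. o -> e, u -> i / F C0 _: fires at position(s) 5: niivefbzbutar
2. e -> o, i -> u / B C0 _: no change
3. f -> v, p -> b / _ Z: fires at position(s) 6: niivevbzbutar
surface: niivevbzbutar

cell CLASS=un, MOD=em, RANK=pa, VEL=ma:
underlying: son-ivof-o-bu-tar
1. o -> e, u -> i / F C0 _: fires at position(s) 6: sonivefobutar
2. e -> o, i -> u / B C0 _: fires at position(s) 4: sonuvefobutar
3. f -> v, p -> b / _ Z: no change
surface: sonuvefobutar

cell CLASS=ra, MOD=em, RANK=du, VEL=ma:
underlying: son-ivof-bz-lo-tar
1. o -> e, u -> i / F C0 _: fires at position(s) 6: sonivefbzlotar
2. e -> o, i -> u / B C0 _: fires at position(s) 4: sonuvefbzlotar
3. f -> v, p -> b / _ Z: fires at position(s) 7: sonuvevbzlotar
surface: sonuvevbzlotar


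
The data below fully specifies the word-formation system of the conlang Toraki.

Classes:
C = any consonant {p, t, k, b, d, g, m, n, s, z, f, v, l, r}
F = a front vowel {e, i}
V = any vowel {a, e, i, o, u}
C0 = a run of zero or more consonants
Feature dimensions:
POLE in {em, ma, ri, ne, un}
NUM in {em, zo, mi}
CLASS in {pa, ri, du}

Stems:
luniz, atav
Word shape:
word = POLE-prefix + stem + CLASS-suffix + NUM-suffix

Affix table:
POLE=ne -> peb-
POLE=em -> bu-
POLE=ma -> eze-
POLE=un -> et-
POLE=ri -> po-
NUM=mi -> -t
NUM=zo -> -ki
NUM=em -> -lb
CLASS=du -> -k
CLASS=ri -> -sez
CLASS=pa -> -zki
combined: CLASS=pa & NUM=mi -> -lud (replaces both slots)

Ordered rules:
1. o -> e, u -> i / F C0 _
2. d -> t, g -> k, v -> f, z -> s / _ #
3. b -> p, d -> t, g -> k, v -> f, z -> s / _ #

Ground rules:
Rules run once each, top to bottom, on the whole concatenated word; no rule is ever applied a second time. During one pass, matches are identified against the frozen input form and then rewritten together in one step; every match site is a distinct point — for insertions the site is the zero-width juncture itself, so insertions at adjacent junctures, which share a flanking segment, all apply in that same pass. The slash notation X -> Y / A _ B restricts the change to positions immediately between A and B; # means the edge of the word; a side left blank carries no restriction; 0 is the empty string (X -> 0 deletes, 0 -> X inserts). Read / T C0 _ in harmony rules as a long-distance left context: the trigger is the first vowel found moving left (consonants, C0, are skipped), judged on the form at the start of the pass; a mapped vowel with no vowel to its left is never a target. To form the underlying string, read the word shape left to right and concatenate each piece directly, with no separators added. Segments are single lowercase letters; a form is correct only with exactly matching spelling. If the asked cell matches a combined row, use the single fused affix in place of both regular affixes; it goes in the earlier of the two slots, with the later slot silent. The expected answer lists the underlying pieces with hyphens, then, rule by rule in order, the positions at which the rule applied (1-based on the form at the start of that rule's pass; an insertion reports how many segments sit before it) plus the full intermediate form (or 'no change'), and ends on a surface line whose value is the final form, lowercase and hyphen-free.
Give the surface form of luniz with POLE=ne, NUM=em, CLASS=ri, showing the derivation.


underlying: peb-luniz-sez-lb
1. o -> e, u -> i / F C0 _: fires at position(s) 5: peblinizsezlb
2. d -> t, g -> k, v -> f, z -> s / _ #: no change
3. b -> p, d -> t, g -> k, v -> f, z -> s / _ #: fires at position(s) 13: peblinizsezlp
surface: peblinizsezlp


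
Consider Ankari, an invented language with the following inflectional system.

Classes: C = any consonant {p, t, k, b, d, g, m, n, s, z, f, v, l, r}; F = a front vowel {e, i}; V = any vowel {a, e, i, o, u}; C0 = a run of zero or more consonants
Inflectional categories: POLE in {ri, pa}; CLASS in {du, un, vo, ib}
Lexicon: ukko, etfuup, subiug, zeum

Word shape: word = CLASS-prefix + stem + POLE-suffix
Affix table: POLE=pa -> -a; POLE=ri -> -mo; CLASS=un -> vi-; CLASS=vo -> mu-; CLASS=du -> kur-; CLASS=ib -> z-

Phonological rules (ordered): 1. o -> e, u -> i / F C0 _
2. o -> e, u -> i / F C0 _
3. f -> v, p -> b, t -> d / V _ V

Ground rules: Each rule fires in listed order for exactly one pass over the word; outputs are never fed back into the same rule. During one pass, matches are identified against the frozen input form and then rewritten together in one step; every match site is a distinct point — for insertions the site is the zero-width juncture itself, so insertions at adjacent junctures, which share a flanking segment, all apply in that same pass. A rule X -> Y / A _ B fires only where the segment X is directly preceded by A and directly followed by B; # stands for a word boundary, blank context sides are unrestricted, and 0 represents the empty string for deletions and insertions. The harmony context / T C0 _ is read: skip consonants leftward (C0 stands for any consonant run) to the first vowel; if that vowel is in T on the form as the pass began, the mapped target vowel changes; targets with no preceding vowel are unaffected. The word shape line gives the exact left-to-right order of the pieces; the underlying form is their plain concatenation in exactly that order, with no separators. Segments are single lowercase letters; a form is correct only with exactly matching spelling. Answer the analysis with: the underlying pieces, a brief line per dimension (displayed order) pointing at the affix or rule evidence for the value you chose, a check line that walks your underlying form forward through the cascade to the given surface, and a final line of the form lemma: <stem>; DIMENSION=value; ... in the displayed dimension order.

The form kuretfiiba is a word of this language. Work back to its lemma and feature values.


underlying: kur-etfuup-a
POLE=pa - signalled by the affix -a
CLASS=du - signalled by the affix kur-
check: kuretfuupa -> kuretfiupa -> kuretfiipa -> kuretfiiba
lemma: etfuup; POLE=pa; CLASS=du


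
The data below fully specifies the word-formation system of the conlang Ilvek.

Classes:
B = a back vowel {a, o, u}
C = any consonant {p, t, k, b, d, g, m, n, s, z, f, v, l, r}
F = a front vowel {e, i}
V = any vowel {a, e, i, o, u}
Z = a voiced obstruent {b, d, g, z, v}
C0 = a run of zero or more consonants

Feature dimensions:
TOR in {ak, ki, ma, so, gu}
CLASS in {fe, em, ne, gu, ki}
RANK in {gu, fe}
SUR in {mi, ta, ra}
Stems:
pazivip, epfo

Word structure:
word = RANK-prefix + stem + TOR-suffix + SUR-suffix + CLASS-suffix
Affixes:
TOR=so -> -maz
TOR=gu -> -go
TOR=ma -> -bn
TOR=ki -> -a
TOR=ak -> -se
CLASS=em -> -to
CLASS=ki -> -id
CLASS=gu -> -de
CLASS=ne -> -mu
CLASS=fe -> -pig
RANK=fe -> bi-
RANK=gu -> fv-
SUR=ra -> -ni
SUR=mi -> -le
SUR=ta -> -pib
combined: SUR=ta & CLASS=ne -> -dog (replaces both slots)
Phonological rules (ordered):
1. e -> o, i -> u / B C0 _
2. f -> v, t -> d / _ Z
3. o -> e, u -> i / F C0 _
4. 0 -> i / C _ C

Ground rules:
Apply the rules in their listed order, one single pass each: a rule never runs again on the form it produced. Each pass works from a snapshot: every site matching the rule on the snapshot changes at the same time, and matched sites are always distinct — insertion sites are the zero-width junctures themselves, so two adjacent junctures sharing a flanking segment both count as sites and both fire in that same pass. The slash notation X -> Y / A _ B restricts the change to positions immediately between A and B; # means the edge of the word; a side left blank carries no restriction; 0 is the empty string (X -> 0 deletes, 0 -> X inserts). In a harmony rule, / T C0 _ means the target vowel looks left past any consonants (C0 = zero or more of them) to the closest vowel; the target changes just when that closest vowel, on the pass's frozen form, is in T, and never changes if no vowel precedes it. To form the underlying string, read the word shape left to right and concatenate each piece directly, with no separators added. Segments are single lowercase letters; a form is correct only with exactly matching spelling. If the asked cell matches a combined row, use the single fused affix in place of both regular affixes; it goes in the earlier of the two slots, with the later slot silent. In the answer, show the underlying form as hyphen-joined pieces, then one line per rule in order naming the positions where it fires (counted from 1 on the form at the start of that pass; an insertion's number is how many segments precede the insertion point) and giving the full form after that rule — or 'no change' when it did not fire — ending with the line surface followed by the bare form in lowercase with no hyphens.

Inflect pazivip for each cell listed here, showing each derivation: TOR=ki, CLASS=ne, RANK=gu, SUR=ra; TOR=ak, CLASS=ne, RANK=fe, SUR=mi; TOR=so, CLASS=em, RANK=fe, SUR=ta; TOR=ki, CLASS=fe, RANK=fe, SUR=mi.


cell TOR=ki, CLASS=ne, RANK=gu, SUR=ra:
underlying: fv-pazivip-a-ni-mu
1. e -> o, i -> u / B C0 _: fires at position(s) 6, 12: fvpazuvipanumu
2. f -> v, t -> d / _ Z: fires at position(s) 1: vvpazuvipanumu
3. o -> e, u -> i / F C0 _: no change
4. 0 -> i / C _ C: inserts after position(s) 1, 2: vivipazuvipanumu
surface: vivipazuvipanumu

cell TOR=ak, CLASS=ne, RANK=fe, SUR=mi:
underlying: bi-pazivip-se-le-mu
1. e -> o, i -> u / B C0 _: fires at position(s) 6: bipazuvipselemu
2. f -> v, t -> d / _ Z: no change
3. o -> e, u -> i / F C0 _: fires at position(s) 15: bipazuvipselemi
4. 0 -> i / C _ C: inserts after position(s) 9: bipazuvipiselemi
surface: bipazuvipiselemi

cell TOR=so, CLASS=em, RANK=fe, SUR=ta:
underlying: bi-pazivip-maz-pib-to
1. e -> o, i -> u / B C0 _: fires at position(s) 6, 14: bipazuvipmazpubto
2. f -> v, t -> d / _ Z: no change
3. o -> e, u -> i / F C0 _: no change
4. 0 -> i / C _ C: inserts after position(s) 9, 12, 15: bipazuvipimazipubito
surface: bipazuvipimazipubito

cell TOR=ki, CLASS=fe, RANK=fe, SUR=mi:
underlying: bi-pazivip-a-le-pig
1. e -> o, i -> u / B C0 _: fires at position(s) 6, 12: bipazuvipalopig
2. f -> v, t -> d / _ Z: no change
3. o -> e, u -> i / F C0 _: no change
4. 0 -> i / C _ C: no change
surface: bipazuvipalopig
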